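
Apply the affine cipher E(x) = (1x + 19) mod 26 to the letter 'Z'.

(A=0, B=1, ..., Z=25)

Step 1: Convert 'Z' to number: x = 25.
Step 2: E(25) = (1 * 25 + 19) mod 26 = 44 mod 26 = 18.
Step 3: Convert 18 back to letter: S.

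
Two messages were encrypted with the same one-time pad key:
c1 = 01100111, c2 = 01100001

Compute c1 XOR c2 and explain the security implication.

Step 1: c1 XOR c2 = (m1 XOR k) XOR (m2 XOR k).
Step 2: By XOR associativity/commutativity: = m1 XOR m2 XOR k XOR k = m1 XOR m2.
Step 3: 01100111 XOR 01100001 = 00000110 = 6.
Step 4: The key cancels out! An attacker learns m1 XOR m2 = 6, revealing the relationship between plaintexts.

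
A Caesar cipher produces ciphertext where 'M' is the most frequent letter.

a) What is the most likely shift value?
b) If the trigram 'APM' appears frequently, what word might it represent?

Step 1: In English, 'E' is the most frequent letter (12.7%).
Step 2: The most frequent ciphertext letter is 'M' (position 12).
Step 3: Shift = (12 - 4) mod 26 = 8.
Step 4: Decrypt 'APM' by shifting back 8:
  A -> S
  P -> H
  M -> E
Step 5: 'APM' decrypts to 'SHE'.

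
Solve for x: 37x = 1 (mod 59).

Step 1: We need x such that 37 * x = 1 (mod 59).
Step 2: Using the extended Euclidean algorithm or trial:
  37 * 8 = 296 = 5 * 59 + 1.
Step 3: Since 296 mod 59 = 1, the inverse is x = 8.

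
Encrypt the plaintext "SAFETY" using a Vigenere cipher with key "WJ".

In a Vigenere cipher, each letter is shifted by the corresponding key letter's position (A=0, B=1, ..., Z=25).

Step 1: Repeat key to match plaintext length:
  Plaintext: SAFETY
  Key:       WJWJWJ
Step 2: Encrypt each letter:
  S(18) + W(22) = (18+22) mod 26 = 14 = O
  A(0) + J(9) = (0+9) mod 26 = 9 = J
  F(5) + W(22) = (5+22) mod 26 = 1 = B
  E(4) + J(9) = (4+9) mod 26 = 13 = N
  T(19) + W(22) = (19+22) mod 26 = 15 = P
  Y(24) + J(9) = (24+9) mod 26 = 7 = H
Ciphertext: OJBNPH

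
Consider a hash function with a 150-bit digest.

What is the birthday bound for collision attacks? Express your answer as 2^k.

Step 1: The birthday paradox gives collision probability ~50% after sqrt(2^n) = 2^(n/2) hashes.
Step 2: For 150-bit output: 2^(150/2) = 2^75.
Step 3: Approximately 2^75 hash computations needed.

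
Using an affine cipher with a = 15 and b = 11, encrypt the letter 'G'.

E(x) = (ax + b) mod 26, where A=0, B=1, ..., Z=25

Step 1: Convert 'G' to number: x = 6.
Step 2: E(6) = (15 * 6 + 11) mod 26 = 101 mod 26 = 23.
Step 3: Convert 23 back to letter: X.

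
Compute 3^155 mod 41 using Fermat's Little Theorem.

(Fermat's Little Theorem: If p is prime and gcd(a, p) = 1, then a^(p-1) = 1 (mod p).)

Step 1: Since 41 is prime, by Fermat's Little Theorem: 3^40 = 1 (mod 41).
Step 2: Reduce exponent: 155 mod 40 = 35.
Step 3: So 3^155 = 3^35 (mod 41).
Step 4: 3^35 mod 41 = 27.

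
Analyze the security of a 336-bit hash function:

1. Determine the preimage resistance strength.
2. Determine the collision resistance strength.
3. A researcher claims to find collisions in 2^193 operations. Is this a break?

Step 1: Preimage resistance requires brute-force of 2^336 operations.
Step 2: Collision resistance (birthday bound) = 2^(336/2) = 2^168.
Step 3: The claimed attack costs 2^193 operations.
Step 4: Since 2^193 >= 2^168, the claimed attack is no faster than the generic birthday attack, so this does not break collision resistance.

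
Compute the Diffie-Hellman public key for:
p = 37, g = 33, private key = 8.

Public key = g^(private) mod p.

Step 1: A = g^a mod p = 33^8 mod 37.
  33^1 mod 37 = 33
  33^2 mod 37 = (33 * 33) mod 37 = 16
  33^3 mod 37 = (16 * 33) mod 37 = 10
  33^4 mod 37 = (10 * 33) mod 37 = 34
  33^5 mod 37 = (34 * 33) mod 37 = 12
  33^6 mod 37 = (12 * 33) mod 37 = 26
  33^7 mod 37 = (26 * 33) mod 37 = 7
  33^8 mod 37 = (7 * 33) mod 37 = 9
Result: A = 9.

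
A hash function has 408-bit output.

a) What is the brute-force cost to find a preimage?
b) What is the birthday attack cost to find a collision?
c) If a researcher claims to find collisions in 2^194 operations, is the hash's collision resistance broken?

Step 1: Preimage resistance requires brute-force of 2^408 operations.
Step 2: Collision resistance (birthday bound) = 2^(408/2) = 2^204.
Step 3: The claimed attack costs 2^194 operations.
Step 4: Since 2^194 < 2^204, the claimed attack beats the generic birthday bound, so collision resistance is broken.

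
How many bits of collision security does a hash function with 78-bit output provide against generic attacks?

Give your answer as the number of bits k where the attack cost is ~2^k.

Step 1: The hash has a 78-bit output.
Step 2: Collision resistance means it should be infeasible to find any x != y with h(x) = h(y).
By the birthday bound, a generic collision search succeeds after about sqrt(2^78) = 2^(78/2) = 2^39 evaluations.
Step 3: Security level = 39 bits.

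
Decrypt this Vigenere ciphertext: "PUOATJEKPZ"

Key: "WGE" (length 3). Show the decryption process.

Step 1: Key 'WGE' has length 3. Extended key: WGEWGEWGEW
Step 2: Decrypt each position:
  P(15) - W(22) = 19 = T
  U(20) - G(6) = 14 = O
  O(14) - E(4) = 10 = K
  A(0) - W(22) = 4 = E
  T(19) - G(6) = 13 = N
  J(9) - E(4) = 5 = F
  E(4) - W(22) = 8 = I
  K(10) - G(6) = 4 = E
  P(15) - E(4) = 11 = L
  Z(25) - W(22) = 3 = D
Plaintext: TOKENFIELD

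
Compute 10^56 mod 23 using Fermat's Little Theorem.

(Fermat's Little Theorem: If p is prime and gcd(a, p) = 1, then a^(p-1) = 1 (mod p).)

Step 1: Since 23 is prime, by Fermat's Little Theorem: 10^22 = 1 (mod 23).
Step 2: Reduce exponent: 56 mod 22 = 12.
Step 3: So 10^56 = 10^12 (mod 23).
Step 4: 10^12 mod 23 = 13.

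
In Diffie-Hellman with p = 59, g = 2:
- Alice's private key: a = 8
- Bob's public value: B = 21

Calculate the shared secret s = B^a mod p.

Step 1: s = B^a mod p = 21^8 mod 59.
  21^1 mod 59 = 21
  21^2 mod 59 = (21 * 21) mod 59 = 28
  21^3 mod 59 = (28 * 21) mod 59 = 57
  21^4 mod 59 = (57 * 21) mod 59 = 17
  21^5 mod 59 = (17 * 21) mod 59 = 3
  21^6 mod 59 = (3 * 21) mod 59 = 4
  21^7 mod 59 = (4 * 21) mod 59 = 25
  21^8 mod 59 = (25 * 21) mod 59 = 53
Result: shared secret = 53.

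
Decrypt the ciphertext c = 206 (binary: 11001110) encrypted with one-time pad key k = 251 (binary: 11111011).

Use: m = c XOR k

Step 1: XOR ciphertext with key:
  Ciphertext: 11001110
  Key:        11111011
  XOR:        00110101
Step 2: Plaintext = 00110101 = 53 in decimal.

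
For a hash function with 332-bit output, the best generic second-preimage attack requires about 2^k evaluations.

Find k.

Step 1: The hash has a 332-bit output.
Step 2: Second-preimage resistance means: given a specific input x, it should be infeasible to find a different y with h(y) = h(x).
With a 332-bit output, a generic search for a second preimage costs about 2^332 evaluations (each trial matches the fixed target with probability 2^-332).
Step 3: Security level = 332 bits.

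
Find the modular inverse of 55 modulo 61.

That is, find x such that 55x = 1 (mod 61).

Step 1: We need x such that 55 * x = 1 (mod 61).
Step 2: Using the extended Euclidean algorithm or trial:
  55 * 10 = 550 = 9 * 61 + 1.
Step 3: Since 550 mod 61 = 1, the inverse is x = 10.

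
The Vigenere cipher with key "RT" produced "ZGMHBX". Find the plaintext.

Step 1: Extend key: RTRTRT
Step 2: Decrypt each letter (c - k) mod 26:
  Z(25) - R(17) = (25-17) mod 26 = 8 = I
  G(6) - T(19) = (6-19) mod 26 = 13 = N
  M(12) - R(17) = (12-17) mod 26 = 21 = V
  H(7) - T(19) = (7-19) mod 26 = 14 = O
  B(1) - R(17) = (1-17) mod 26 = 10 = K
  X(23) - T(19) = (23-19) mod 26 = 4 = E
Plaintext: INVOKE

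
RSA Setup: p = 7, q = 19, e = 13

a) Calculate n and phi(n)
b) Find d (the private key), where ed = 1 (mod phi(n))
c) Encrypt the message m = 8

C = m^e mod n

Step 1: n = 7 * 19 = 133.
Step 2: phi(n) = (7-1)(19-1) = 6 * 18 = 108.
Step 3: Find d = 13^(-1) mod 108 = 25.
  Verify: 13 * 25 = 325 = 1 (mod 108).
Step 4: C = 8^13 mod 133 = 8.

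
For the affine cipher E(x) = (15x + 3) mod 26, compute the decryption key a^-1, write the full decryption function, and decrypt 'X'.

Step 1: Find a^-1, the modular inverse of 15 mod 26.
Step 2: We need 15 * a^-1 = 1 (mod 26).
Step 3: 15 * 7 = 105 = 4 * 26 + 1, so a^-1 = 7.
Step 4: D(y) = 7(y - 3) mod 26.
Step 5: Apply to 'X' (y = 23): D(23) = 7 * (23 - 3) mod 26 = 7 * 20 mod 26 = 10 -> 'K'.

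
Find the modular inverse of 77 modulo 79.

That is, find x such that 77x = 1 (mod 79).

Step 1: We need x such that 77 * x = 1 (mod 79).
Step 2: Using the extended Euclidean algorithm or trial:
  77 * 39 = 3003 = 38 * 79 + 1.
Step 3: Since 3003 mod 79 = 1, the inverse is x = 39.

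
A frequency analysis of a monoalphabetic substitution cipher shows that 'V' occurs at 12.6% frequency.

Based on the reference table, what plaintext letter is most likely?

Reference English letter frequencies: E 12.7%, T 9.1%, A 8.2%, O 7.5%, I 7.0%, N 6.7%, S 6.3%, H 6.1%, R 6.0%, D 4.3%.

Step 1: The observed frequency is 12.6%.
Step 2: Compare with English frequencies:
  E: 12.7% (difference: 0.1%) <-- closest
  T: 9.1% (difference: 3.5%)
  A: 8.2% (difference: 4.4%)
  O: 7.5% (difference: 5.1%)
  I: 7.0% (difference: 5.6%)
  N: 6.7% (difference: 5.9%)
  S: 6.3% (difference: 6.3%)
  H: 6.1% (difference: 6.5%)
  R: 6.0% (difference: 6.6%)
  D: 4.3% (difference: 8.3%)
Step 3: 'V' most likely represents 'E' (frequency 12.7%).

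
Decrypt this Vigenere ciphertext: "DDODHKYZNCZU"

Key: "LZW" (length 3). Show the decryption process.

Step 1: Key 'LZW' has length 3. Extended key: LZWLZWLZWLZW
Step 2: Decrypt each position:
  D(3) - L(11) = 18 = S
  D(3) - Z(25) = 4 = E
  O(14) - W(22) = 18 = S
  D(3) - L(11) = 18 = S
  H(7) - Z(25) = 8 = I
  K(10) - W(22) = 14 = O
  Y(24) - L(11) = 13 = N
  Z(25) - Z(25) = 0 = A
  N(13) - W(22) = 17 = R
  C(2) - L(11) = 17 = R
  Z(25) - Z(25) = 0 = A
  U(20) - W(22) = 24 = Y
Plaintext: SESSIONARRAY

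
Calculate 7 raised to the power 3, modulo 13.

Step 1: Compute 7^3 mod 13 step by step, reducing modulo 13 at each step.
  7^1 mod 13 = 7
  7^2 mod 13 = (7 * 7) mod 13 = 10
  7^3 mod 13 = (10 * 7) mod 13 = 5
Step 2: Result = 5.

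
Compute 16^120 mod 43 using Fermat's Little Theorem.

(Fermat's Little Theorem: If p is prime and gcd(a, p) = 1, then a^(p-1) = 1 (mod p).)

Step 1: Since 43 is prime, by Fermat's Little Theorem: 16^42 = 1 (mod 43).
Step 2: Reduce exponent: 120 mod 42 = 36.
Step 3: So 16^120 = 16^36 (mod 43).
Step 4: 16^36 mod 43 = 16.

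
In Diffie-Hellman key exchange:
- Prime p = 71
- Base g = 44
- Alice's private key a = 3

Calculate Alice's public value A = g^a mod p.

Step 1: A = g^a mod p = 44^3 mod 71.
  44^1 mod 71 = 44
  44^2 mod 71 = (44 * 44) mod 71 = 19
  44^3 mod 71 = (19 * 44) mod 71 = 55
Result: A = 55.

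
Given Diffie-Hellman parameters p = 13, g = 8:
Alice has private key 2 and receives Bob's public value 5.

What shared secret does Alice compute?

Step 1: s = B^a mod p = 5^2 mod 13.
  5^1 mod 13 = 5
  5^2 mod 13 = (5 * 5) mod 13 = 12
Result: shared secret = 12.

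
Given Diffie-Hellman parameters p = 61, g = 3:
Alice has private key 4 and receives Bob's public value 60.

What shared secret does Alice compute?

Step 1: s = B^a mod p = 60^4 mod 61.
  60^1 mod 61 = 60
  60^2 mod 61 = (60 * 60) mod 61 = 1
  60^3 mod 61 = (1 * 60) mod 61 = 60
  60^4 mod 61 = (60 * 60) mod 61 = 1
Result: shared secret = 1.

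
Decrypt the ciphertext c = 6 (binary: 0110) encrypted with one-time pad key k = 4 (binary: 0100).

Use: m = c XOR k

Step 1: XOR ciphertext with key:
  Ciphertext: 0110
  Key:        0100
  XOR:        0010
Step 2: Plaintext = 0010 = 2 in decimal.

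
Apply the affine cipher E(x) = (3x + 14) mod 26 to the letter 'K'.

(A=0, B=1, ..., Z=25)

Step 1: Convert 'K' to number: x = 10.
Step 2: E(10) = (3 * 10 + 14) mod 26 = 44 mod 26 = 18.
Step 3: Convert 18 back to letter: S.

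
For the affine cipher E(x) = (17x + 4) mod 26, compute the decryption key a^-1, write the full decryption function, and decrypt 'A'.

Step 1: Find a^-1, the modular inverse of 17 mod 26.
Step 2: We need 17 * a^-1 = 1 (mod 26).
Step 3: 17 * 23 = 391 = 15 * 26 + 1, so a^-1 = 23.
Step 4: D(y) = 23(y - 4) mod 26.
Step 5: Apply to 'A' (y = 0): D(0) = 23 * (0 - 4) mod 26 = 23 * -4 mod 26 = 12 -> 'M'.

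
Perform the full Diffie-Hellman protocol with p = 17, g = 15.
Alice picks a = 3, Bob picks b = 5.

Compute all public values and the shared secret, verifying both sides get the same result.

Step 1: A = g^a mod p = 15^3 mod 17 = 9.
Step 2: B = g^b mod p = 15^5 mod 17 = 2.
Step 3: Alice computes s = B^a mod p = 2^3 mod 17 = 8.
Step 4: Bob computes s = A^b mod p = 9^5 mod 17 = 8.
Both sides agree: shared secret = 8.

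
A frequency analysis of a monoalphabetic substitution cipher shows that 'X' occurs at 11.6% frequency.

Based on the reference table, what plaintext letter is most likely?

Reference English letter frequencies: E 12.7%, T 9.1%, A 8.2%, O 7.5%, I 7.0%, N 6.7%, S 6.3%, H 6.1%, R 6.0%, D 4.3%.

Step 1: The observed frequency is 11.6%.
Step 2: Compare with English frequencies:
  E: 12.7% (difference: 1.1%) <-- closest
  T: 9.1% (difference: 2.5%)
  A: 8.2% (difference: 3.4%)
  O: 7.5% (difference: 4.1%)
  I: 7.0% (difference: 4.6%)
  N: 6.7% (difference: 4.9%)
  S: 6.3% (difference: 5.3%)
  H: 6.1% (difference: 5.5%)
  R: 6.0% (difference: 5.6%)
  D: 4.3% (difference: 7.3%)
Step 3: 'X' most likely represents 'E' (frequency 12.7%).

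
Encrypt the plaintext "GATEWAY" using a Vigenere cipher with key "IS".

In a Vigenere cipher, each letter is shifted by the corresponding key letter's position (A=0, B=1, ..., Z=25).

Step 1: Repeat key to match plaintext length:
  Plaintext: GATEWAY
  Key:       ISISISI
Step 2: Encrypt each letter:
  G(6) + I(8) = (6+8) mod 26 = 14 = O
  A(0) + S(18) = (0+18) mod 26 = 18 = S
  T(19) + I(8) = (19+8) mod 26 = 1 = B
  E(4) + S(18) = (4+18) mod 26 = 22 = W
  W(22) + I(8) = (22+8) mod 26 = 4 = E
  A(0) + S(18) = (0+18) mod 26 = 18 = S
  Y(24) + I(8) = (24+8) mod 26 = 6 = G
Ciphertext: OSBWESG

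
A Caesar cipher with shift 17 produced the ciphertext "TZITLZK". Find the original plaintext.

Step 1: Reverse the shift by subtracting 17 from each letter position.
  T (position 19) -> position (19-17) mod 26 = 2 -> C
  Z (position 25) -> position (25-17) mod 26 = 8 -> I
  I (position 8) -> position (8-17) mod 26 = 17 -> R
  T (position 19) -> position (19-17) mod 26 = 2 -> C
  L (position 11) -> position (11-17) mod 26 = 20 -> U
  Z (position 25) -> position (25-17) mod 26 = 8 -> I
  K (position 10) -> position (10-17) mod 26 = 19 -> T
Decrypted message: CIRCUIT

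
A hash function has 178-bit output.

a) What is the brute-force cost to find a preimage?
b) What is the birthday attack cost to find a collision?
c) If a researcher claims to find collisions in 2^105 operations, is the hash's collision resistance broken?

Step 1: Preimage resistance requires brute-force of 2^178 operations.
Step 2: Collision resistance (birthday bound) = 2^(178/2) = 2^89.
Step 3: The claimed attack costs 2^105 operations.
Step 4: Since 2^105 >= 2^89, the claimed attack is no faster than the generic birthday attack, so this does not break collision resistance.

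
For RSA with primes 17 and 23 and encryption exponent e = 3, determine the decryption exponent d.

Step 1: n = 17 * 23 = 391.
Step 2: phi(n) = 16 * 22 = 352.
Step 3: Find d such that 3 * d = 1 (mod 352).
Step 4: d = 3^(-1) mod 352 = 235.
Verification: 3 * 235 = 705 = 2 * 352 + 1.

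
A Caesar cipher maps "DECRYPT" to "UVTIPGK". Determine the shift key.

Step 1: Compare first letters: D (position 3) -> U (position 20).
Step 2: Shift = (20 - 3) mod 26 = 17.
The shift value is 17.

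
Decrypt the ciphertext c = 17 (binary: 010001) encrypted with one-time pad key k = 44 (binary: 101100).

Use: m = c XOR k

Step 1: XOR ciphertext with key:
  Ciphertext: 010001
  Key:        101100
  XOR:        111101
Step 2: Plaintext = 111101 = 61 in decimal.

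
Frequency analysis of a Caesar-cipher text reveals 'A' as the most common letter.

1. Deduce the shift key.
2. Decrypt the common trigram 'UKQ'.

Step 1: In English, 'E' is the most frequent letter (12.7%).
Step 2: The most frequent ciphertext letter is 'A' (position 0).
Step 3: Shift = (0 - 4) mod 26 = 22.
Step 4: Decrypt 'UKQ' by shifting back 22:
  U -> Y
  K -> O
  Q -> U
Step 5: 'UKQ' decrypts to 'YOU'.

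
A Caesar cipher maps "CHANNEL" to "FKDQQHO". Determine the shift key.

Step 1: Compare first letters: C (position 2) -> F (position 5).
Step 2: Shift = (5 - 2) mod 26 = 3.
The shift value is 3.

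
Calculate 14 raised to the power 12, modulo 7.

Step 1: Compute 14^12 mod 7 step by step, reducing modulo 7 at each step.
  14^1 mod 7 = 0
  14^2 mod 7 = (0 * 14) mod 7 = 0
  14^3 mod 7 = (0 * 14) mod 7 = 0
  14^4 mod 7 = (0 * 14) mod 7 = 0
  14^5 mod 7 = (0 * 14) mod 7 = 0
  14^6 mod 7 = (0 * 14) mod 7 = 0
  14^7 mod 7 = (0 * 14) mod 7 = 0
  14^8 mod 7 = (0 * 14) mod 7 = 0
  14^9 mod 7 = (0 * 14) mod 7 = 0
  14^10 mod 7 = (0 * 14) mod 7 = 0
  14^11 mod 7 = (0 * 14) mod 7 = 0
  14^12 mod 7 = (0 * 14) mod 7 = 0
Step 2: Result = 0.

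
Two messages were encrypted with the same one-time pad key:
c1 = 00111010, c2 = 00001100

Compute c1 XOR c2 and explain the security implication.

Step 1: c1 XOR c2 = (m1 XOR k) XOR (m2 XOR k).
Step 2: By XOR associativity/commutativity: = m1 XOR m2 XOR k XOR k = m1 XOR m2.
Step 3: 00111010 XOR 00001100 = 00110110 = 54.
Step 4: The key cancels out! An attacker learns m1 XOR m2 = 54, revealing the relationship between plaintexts.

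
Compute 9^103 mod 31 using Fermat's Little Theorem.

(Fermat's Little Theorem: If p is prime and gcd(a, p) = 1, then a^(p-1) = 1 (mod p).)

Step 1: Since 31 is prime, by Fermat's Little Theorem: 9^30 = 1 (mod 31).
Step 2: Reduce exponent: 103 mod 30 = 13.
Step 3: So 9^103 = 9^13 (mod 31).
Step 4: 9^13 mod 31 = 18.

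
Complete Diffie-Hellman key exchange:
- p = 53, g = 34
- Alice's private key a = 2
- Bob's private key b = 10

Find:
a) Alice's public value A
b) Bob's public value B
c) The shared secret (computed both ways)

Step 1: A = g^a mod p = 34^2 mod 53 = 43.
Step 2: B = g^b mod p = 34^10 mod 53 = 11.
Step 3: Alice computes s = B^a mod p = 11^2 mod 53 = 15.
Step 4: Bob computes s = A^b mod p = 43^10 mod 53 = 15.
Both sides agree: shared secret = 15.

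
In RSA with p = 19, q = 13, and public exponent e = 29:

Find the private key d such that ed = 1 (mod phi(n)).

Step 1: n = 19 * 13 = 247.
Step 2: phi(n) = 18 * 12 = 216.
Step 3: Find d such that 29 * d = 1 (mod 216).
Step 4: d = 29^(-1) mod 216 = 149.
Verification: 29 * 149 = 4321 = 20 * 216 + 1.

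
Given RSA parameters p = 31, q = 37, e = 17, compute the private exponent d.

Step 1: n = 31 * 37 = 1147.
Step 2: phi(n) = 30 * 36 = 1080.
Step 3: Find d such that 17 * d = 1 (mod 1080).
Step 4: d = 17^(-1) mod 1080 = 953.
Verification: 17 * 953 = 16201 = 15 * 1080 + 1.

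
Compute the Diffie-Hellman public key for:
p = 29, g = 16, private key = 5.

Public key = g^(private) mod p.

Step 1: A = g^a mod p = 16^5 mod 29.
  16^1 mod 29 = 16
  16^2 mod 29 = (16 * 16) mod 29 = 24
  16^3 mod 29 = (24 * 16) mod 29 = 7
  16^4 mod 29 = (7 * 16) mod 29 = 25
  16^5 mod 29 = (25 * 16) mod 29 = 23
Result: A = 23.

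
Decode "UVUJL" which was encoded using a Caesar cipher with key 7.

Step 1: Reverse the shift by subtracting 7 from each letter position.
  U (position 20) -> position (20-7) mod 26 = 13 -> N
  V (position 21) -> position (21-7) mod 26 = 14 -> O
  U (position 20) -> position (20-7) mod 26 = 13 -> N
  J (position 9) -> position (9-7) mod 26 = 2 -> C
  L (position 11) -> position (11-7) mod 26 = 4 -> E
Decrypted message: NONCE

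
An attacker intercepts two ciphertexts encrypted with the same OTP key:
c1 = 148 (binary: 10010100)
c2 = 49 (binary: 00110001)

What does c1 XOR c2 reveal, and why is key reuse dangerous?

Step 1: c1 XOR c2 = (m1 XOR k) XOR (m2 XOR k).
Step 2: By XOR associativity/commutativity: = m1 XOR m2 XOR k XOR k = m1 XOR m2.
Step 3: 10010100 XOR 00110001 = 10100101 = 165.
Step 4: The key cancels out! An attacker learns m1 XOR m2 = 165, revealing the relationship between plaintexts.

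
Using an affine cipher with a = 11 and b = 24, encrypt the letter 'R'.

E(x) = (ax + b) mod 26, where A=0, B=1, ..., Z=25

Step 1: Convert 'R' to number: x = 17.
Step 2: E(17) = (11 * 17 + 24) mod 26 = 211 mod 26 = 3.
Step 3: Convert 3 back to letter: D.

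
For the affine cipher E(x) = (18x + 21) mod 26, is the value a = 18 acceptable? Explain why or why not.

Step 1: Compute gcd(18, 26).
Step 2: gcd(18, 26) = 2.
Since gcd = 2 != 1, 18 shares a common factor with 26, so it cannot be used.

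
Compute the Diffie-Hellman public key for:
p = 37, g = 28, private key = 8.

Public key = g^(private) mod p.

Step 1: A = g^a mod p = 28^8 mod 37.
  28^1 mod 37 = 28
  28^2 mod 37 = (28 * 28) mod 37 = 7
  28^3 mod 37 = (7 * 28) mod 37 = 11
  28^4 mod 37 = (11 * 28) mod 37 = 12
  28^5 mod 37 = (12 * 28) mod 37 = 3
  28^6 mod 37 = (3 * 28) mod 37 = 10
  28^7 mod 37 = (10 * 28) mod 37 = 21
  28^8 mod 37 = (21 * 28) mod 37 = 33
Result: A = 33.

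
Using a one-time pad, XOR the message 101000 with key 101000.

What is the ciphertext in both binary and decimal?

Step 1: Write out the XOR operation bit by bit:
  Message: 101000
  Key:     101000
  XOR:     000000
Step 2: Convert to decimal: 000000 = 0.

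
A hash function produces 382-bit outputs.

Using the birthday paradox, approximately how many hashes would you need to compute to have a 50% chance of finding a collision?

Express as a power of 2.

Step 1: The birthday paradox gives collision probability ~50% after sqrt(2^n) = 2^(n/2) hashes.
Step 2: For 382-bit output: 2^(382/2) = 2^191.
Step 3: Approximately 2^191 hash computations needed.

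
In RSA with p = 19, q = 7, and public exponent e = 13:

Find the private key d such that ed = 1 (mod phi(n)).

Step 1: n = 19 * 7 = 133.
Step 2: phi(n) = 18 * 6 = 108.
Step 3: Find d such that 13 * d = 1 (mod 108).
Step 4: d = 13^(-1) mod 108 = 25.
Verification: 13 * 25 = 325 = 3 * 108 + 1.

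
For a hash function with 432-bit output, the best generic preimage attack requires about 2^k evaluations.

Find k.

Step 1: The hash has a 432-bit output.
Step 2: Preimage resistance means: given a digest h(x), it should be infeasible to find any input that hashes to it.
With a 432-bit output there are 2^432 possible digests, so a generic brute-force preimage search costs about 2^432 evaluations.
Step 3: Security level = 432 bits.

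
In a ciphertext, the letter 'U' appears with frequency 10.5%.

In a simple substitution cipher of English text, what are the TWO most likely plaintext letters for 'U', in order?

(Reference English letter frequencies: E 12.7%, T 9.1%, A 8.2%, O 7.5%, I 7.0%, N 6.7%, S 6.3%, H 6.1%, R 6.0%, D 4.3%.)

Step 1: Observed frequency of 'U' is 10.5%.
Step 2: Compute distances to each reference frequency and sort:
  T (9.1%): difference = 1.4% <-- BEST
  E (12.7%): difference = 2.2% <-- RUNNER-UP
  A (8.2%): difference = 2.3%
  O (7.5%): difference = 3.0%
  I (7.0%): difference = 3.5%
Step 3: Most likely is 'T' (9.1%, diff 1.4%); second most likely is 'E' (12.7%, diff 2.2%).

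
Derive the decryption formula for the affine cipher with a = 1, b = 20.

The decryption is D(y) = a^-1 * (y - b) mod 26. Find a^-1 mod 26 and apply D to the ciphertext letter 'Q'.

Step 1: Find a^-1, the modular inverse of 1 mod 26.
Step 2: We need 1 * a^-1 = 1 (mod 26).
Step 3: 1 * 1 = 1 = 0 * 26 + 1, so a^-1 = 1.
Step 4: D(y) = 1(y - 20) mod 26.
Step 5: Apply to 'Q' (y = 16): D(16) = 1 * (16 - 20) mod 26 = 1 * -4 mod 26 = 22 -> 'W'.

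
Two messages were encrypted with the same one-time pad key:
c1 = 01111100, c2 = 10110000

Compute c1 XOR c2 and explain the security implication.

Step 1: c1 XOR c2 = (m1 XOR k) XOR (m2 XOR k).
Step 2: By XOR associativity/commutativity: = m1 XOR m2 XOR k XOR k = m1 XOR m2.
Step 3: 01111100 XOR 10110000 = 11001100 = 204.
Step 4: The key cancels out! An attacker learns m1 XOR m2 = 204, revealing the relationship between plaintexts.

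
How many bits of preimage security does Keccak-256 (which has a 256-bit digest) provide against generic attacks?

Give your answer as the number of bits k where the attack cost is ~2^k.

Step 1: The hash has a 256-bit output.
Step 2: Preimage resistance means: given a digest h(x), it should be infeasible to find any input that hashes to it.
With a 256-bit output there are 2^256 possible digests, so a generic brute-force preimage search costs about 2^256 evaluations.
Step 3: Security level = 256 bits.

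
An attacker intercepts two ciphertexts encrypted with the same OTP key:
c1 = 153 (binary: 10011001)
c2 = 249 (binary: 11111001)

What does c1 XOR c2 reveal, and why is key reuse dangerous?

Step 1: c1 XOR c2 = (m1 XOR k) XOR (m2 XOR k).
Step 2: By XOR associativity/commutativity: = m1 XOR m2 XOR k XOR k = m1 XOR m2.
Step 3: 10011001 XOR 11111001 = 01100000 = 96.
Step 4: The key cancels out! An attacker learns m1 XOR m2 = 96, revealing the relationship between plaintexts.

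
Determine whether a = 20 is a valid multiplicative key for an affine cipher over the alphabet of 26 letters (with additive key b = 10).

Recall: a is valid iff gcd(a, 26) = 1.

Step 1: Compute gcd(20, 26).
Step 2: gcd(20, 26) = 2.
Since gcd = 2 != 1, 20 shares a common factor with 26, so it cannot be used.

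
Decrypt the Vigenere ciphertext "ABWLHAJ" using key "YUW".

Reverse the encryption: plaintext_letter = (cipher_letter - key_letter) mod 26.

Step 1: Extend key: YUWYUWY
Step 2: Decrypt each letter (c - k) mod 26:
  A(0) - Y(24) = (0-24) mod 26 = 2 = C
  B(1) - U(20) = (1-20) mod 26 = 7 = H
  W(22) - W(22) = (22-22) mod 26 = 0 = A
  L(11) - Y(24) = (11-24) mod 26 = 13 = N
  H(7) - U(20) = (7-20) mod 26 = 13 = N
  A(0) - W(22) = (0-22) mod 26 = 4 = E
  J(9) - Y(24) = (9-24) mod 26 = 11 = L
Plaintext: CHANNEL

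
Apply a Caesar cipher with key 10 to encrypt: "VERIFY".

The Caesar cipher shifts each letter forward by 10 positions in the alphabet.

Step 1: For each letter, shift forward by 10 positions (mod 26).
  V (position 21) -> position (21+10) mod 26 = 5 -> F
  E (position 4) -> position (4+10) mod 26 = 14 -> O
  R (position 17) -> position (17+10) mod 26 = 1 -> B
  I (position 8) -> position (8+10) mod 26 = 18 -> S
  F (position 5) -> position (5+10) mod 26 = 15 -> P
  Y (position 24) -> position (24+10) mod 26 = 8 -> I
Result: FOBSPI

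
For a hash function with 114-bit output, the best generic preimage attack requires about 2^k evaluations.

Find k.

Step 1: The hash has a 114-bit output.
Step 2: Preimage resistance means: given a digest h(x), it should be infeasible to find any input that hashes to it.
With a 114-bit output there are 2^114 possible digests, so a generic brute-force preimage search costs about 2^114 evaluations.
Step 3: Security level = 114 bits.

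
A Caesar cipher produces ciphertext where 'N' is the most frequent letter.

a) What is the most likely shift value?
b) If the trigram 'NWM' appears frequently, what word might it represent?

Step 1: In English, 'E' is the most frequent letter (12.7%).
Step 2: The most frequent ciphertext letter is 'N' (position 13).
Step 3: Shift = (13 - 4) mod 26 = 9.
Step 4: Decrypt 'NWM' by shifting back 9:
  N -> E
  W -> N
  M -> D
Step 5: 'NWM' decrypts to 'END'.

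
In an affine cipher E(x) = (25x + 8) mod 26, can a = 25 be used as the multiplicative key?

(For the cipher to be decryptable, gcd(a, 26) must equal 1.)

Step 1: Compute gcd(25, 26).
Step 2: gcd(25, 26) = 1.
Since gcd = 1, 25 is coprime with 26, so it is a valid key.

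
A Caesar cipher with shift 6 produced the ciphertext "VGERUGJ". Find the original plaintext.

Step 1: Reverse the shift by subtracting 6 from each letter position.
  V (position 21) -> position (21-6) mod 26 = 15 -> P
  G (position 6) -> position (6-6) mod 26 = 0 -> A
  E (position 4) -> position (4-6) mod 26 = 24 -> Y
  R (position 17) -> position (17-6) mod 26 = 11 -> L
  U (position 20) -> position (20-6) mod 26 = 14 -> O
  G (position 6) -> position (6-6) mod 26 = 0 -> A
  J (position 9) -> position (9-6) mod 26 = 3 -> D
Decrypted message: PAYLOAD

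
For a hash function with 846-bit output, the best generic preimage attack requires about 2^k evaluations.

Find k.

Step 1: The hash has a 846-bit output.
Step 2: Preimage resistance means: given a digest h(x), it should be infeasible to find any input that hashes to it.
With a 846-bit output there are 2^846 possible digests, so a generic brute-force preimage search costs about 2^846 evaluations.
Step 3: Security level = 846 bits.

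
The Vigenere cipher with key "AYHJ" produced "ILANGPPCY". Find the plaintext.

Step 1: Extend key: AYHJAYHJA
Step 2: Decrypt each letter (c - k) mod 26:
  I(8) - A(0) = (8-0) mod 26 = 8 = I
  L(11) - Y(24) = (11-24) mod 26 = 13 = N
  A(0) - H(7) = (0-7) mod 26 = 19 = T
  N(13) - J(9) = (13-9) mod 26 = 4 = E
  G(6) - A(0) = (6-0) mod 26 = 6 = G
  P(15) - Y(24) = (15-24) mod 26 = 17 = R
  P(15) - H(7) = (15-7) mod 26 = 8 = I
  C(2) - J(9) = (2-9) mod 26 = 19 = T
  Y(24) - A(0) = (24-0) mod 26 = 24 = Y
Plaintext: INTEGRITY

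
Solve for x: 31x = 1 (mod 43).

Step 1: We need x such that 31 * x = 1 (mod 43).
Step 2: Using the extended Euclidean algorithm or trial:
  31 * 25 = 775 = 18 * 43 + 1.
Step 3: Since 775 mod 43 = 1, the inverse is x = 25.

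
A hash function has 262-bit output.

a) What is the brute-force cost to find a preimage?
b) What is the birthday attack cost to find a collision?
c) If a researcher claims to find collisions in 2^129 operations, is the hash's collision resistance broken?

Step 1: Preimage resistance requires brute-force of 2^262 operations.
Step 2: Collision resistance (birthday bound) = 2^(262/2) = 2^131.
Step 3: The claimed attack costs 2^129 operations.
Step 4: Since 2^129 < 2^131, the claimed attack beats the generic birthday bound, so collision resistance is broken.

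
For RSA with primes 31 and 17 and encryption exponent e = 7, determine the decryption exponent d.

Step 1: n = 31 * 17 = 527.
Step 2: phi(n) = 30 * 16 = 480.
Step 3: Find d such that 7 * d = 1 (mod 480).
Step 4: d = 7^(-1) mod 480 = 343.
Verification: 7 * 343 = 2401 = 5 * 480 + 1.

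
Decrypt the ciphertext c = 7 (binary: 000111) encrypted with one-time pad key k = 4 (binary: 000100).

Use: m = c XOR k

Step 1: XOR ciphertext with key:
  Ciphertext: 000111
  Key:        000100
  XOR:        000011
Step 2: Plaintext = 000011 = 3 in decimal.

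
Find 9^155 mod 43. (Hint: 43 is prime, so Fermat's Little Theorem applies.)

Step 1: Since 43 is prime, by Fermat's Little Theorem: 9^42 = 1 (mod 43).
Step 2: Reduce exponent: 155 mod 42 = 29.
Step 3: So 9^155 = 9^29 (mod 43).
Step 4: 9^29 mod 43 = 23.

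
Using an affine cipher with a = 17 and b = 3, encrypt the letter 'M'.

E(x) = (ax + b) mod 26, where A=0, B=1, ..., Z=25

Step 1: Convert 'M' to number: x = 12.
Step 2: E(12) = (17 * 12 + 3) mod 26 = 207 mod 26 = 25.
Step 3: Convert 25 back to letter: Z.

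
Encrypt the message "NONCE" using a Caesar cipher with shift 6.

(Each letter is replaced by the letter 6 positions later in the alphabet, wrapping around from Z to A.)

Step 1: For each letter, shift forward by 6 positions (mod 26).
  N (position 13) -> position (13+6) mod 26 = 19 -> T
  O (position 14) -> position (14+6) mod 26 = 20 -> U
  N (position 13) -> position (13+6) mod 26 = 19 -> T
  C (position 2) -> position (2+6) mod 26 = 8 -> I
  E (position 4) -> position (4+6) mod 26 = 10 -> K
Result: TUTIK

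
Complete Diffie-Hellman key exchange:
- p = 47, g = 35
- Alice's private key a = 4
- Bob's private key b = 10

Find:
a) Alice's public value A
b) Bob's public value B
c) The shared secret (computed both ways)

Step 1: A = g^a mod p = 35^4 mod 47 = 9.
Step 2: B = g^b mod p = 35^10 mod 47 = 8.
Step 3: Alice computes s = B^a mod p = 8^4 mod 47 = 7.
Step 4: Bob computes s = A^b mod p = 9^10 mod 47 = 7.
Both sides agree: shared secret = 7.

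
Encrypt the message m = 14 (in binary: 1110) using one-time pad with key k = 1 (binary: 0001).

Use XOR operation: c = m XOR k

Step 1: Write out the XOR operation bit by bit:
  Message: 1110
  Key:     0001
  XOR:     1111
Step 2: Convert to decimal: 1111 = 15.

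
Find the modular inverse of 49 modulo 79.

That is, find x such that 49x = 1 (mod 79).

Step 1: We need x such that 49 * x = 1 (mod 79).
Step 2: Using the extended Euclidean algorithm or trial:
  49 * 50 = 2450 = 31 * 79 + 1.
Step 3: Since 2450 mod 79 = 1, the inverse is x = 50.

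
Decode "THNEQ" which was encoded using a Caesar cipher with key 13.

Step 1: Reverse the shift by subtracting 13 from each letter position.
  T (position 19) -> position (19-13) mod 26 = 6 -> G
  H (position 7) -> position (7-13) mod 26 = 20 -> U
  N (position 13) -> position (13-13) mod 26 = 0 -> A
  E (position 4) -> position (4-13) mod 26 = 17 -> R
  Q (position 16) -> position (16-13) mod 26 = 3 -> D
Decrypted message: GUARD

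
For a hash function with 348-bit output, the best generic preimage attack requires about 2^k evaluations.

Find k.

Step 1: The hash has a 348-bit output.
Step 2: Preimage resistance means: given a digest h(x), it should be infeasible to find any input that hashes to it.
With a 348-bit output there are 2^348 possible digests, so a generic brute-force preimage search costs about 2^348 evaluations.
Step 3: Security level = 348 bits.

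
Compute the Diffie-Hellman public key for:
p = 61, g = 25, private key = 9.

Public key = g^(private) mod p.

Step 1: A = g^a mod p = 25^9 mod 61.
  25^1 mod 61 = 25
  25^2 mod 61 = (25 * 25) mod 61 = 15
  25^3 mod 61 = (15 * 25) mod 61 = 9
  25^4 mod 61 = (9 * 25) mod 61 = 42
  25^5 mod 61 = (42 * 25) mod 61 = 13
  25^6 mod 61 = (13 * 25) mod 61 = 20
  25^7 mod 61 = (20 * 25) mod 61 = 12
  25^8 mod 61 = (12 * 25) mod 61 = 56
  25^9 mod 61 = (56 * 25) mod 61 = 58
Result: A = 58.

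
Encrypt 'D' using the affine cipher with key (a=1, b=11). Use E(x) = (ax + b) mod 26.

Step 1: Convert 'D' to number: x = 3.
Step 2: E(3) = (1 * 3 + 11) mod 26 = 14 mod 26 = 14.
Step 3: Convert 14 back to letter: O.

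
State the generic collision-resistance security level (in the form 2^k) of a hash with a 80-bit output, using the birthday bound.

Step 1: The birthday paradox gives collision probability ~50% after sqrt(2^n) = 2^(n/2) hashes.
Step 2: For 80-bit output: 2^(80/2) = 2^40.
Step 3: Approximately 2^40 hash computations needed.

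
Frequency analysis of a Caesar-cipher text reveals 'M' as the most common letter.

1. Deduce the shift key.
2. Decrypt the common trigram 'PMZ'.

Step 1: In English, 'E' is the most frequent letter (12.7%).
Step 2: The most frequent ciphertext letter is 'M' (position 12).
Step 3: Shift = (12 - 4) mod 26 = 8.
Step 4: Decrypt 'PMZ' by shifting back 8:
  P -> H
  M -> E
  Z -> R
Step 5: 'PMZ' decrypts to 'HER'.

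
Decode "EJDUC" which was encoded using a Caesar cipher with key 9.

Step 1: Reverse the shift by subtracting 9 from each letter position.
  E (position 4) -> position (4-9) mod 26 = 21 -> V
  J (position 9) -> position (9-9) mod 26 = 0 -> A
  D (position 3) -> position (3-9) mod 26 = 20 -> U
  U (position 20) -> position (20-9) mod 26 = 11 -> L
  C (position 2) -> position (2-9) mod 26 = 19 -> T
Decrypted message: VAULT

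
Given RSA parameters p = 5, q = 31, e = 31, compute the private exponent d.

Step 1: n = 5 * 31 = 155.
Step 2: phi(n) = 4 * 30 = 120.
Step 3: Find d such that 31 * d = 1 (mod 120).
Step 4: d = 31^(-1) mod 120 = 31.
Verification: 31 * 31 = 961 = 8 * 120 + 1.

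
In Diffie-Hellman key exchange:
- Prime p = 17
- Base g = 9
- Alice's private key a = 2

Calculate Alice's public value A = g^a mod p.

Step 1: A = g^a mod p = 9^2 mod 17.
  9^1 mod 17 = 9
  9^2 mod 17 = (9 * 9) mod 17 = 13
Result: A = 13.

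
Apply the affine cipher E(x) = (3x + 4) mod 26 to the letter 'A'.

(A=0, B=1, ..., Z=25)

Step 1: Convert 'A' to number: x = 0.
Step 2: E(0) = (3 * 0 + 4) mod 26 = 4 mod 26 = 4.
Step 3: Convert 4 back to letter: E.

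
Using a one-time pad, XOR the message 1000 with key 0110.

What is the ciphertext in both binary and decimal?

Step 1: Write out the XOR operation bit by bit:
  Message: 1000
  Key:     0110
  XOR:     1110
Step 2: Convert to decimal: 1110 = 14.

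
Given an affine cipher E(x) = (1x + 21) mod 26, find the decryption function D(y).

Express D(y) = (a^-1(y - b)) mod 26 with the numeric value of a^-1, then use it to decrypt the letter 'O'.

Step 1: Find a^-1, the modular inverse of 1 mod 26.
Step 2: We need 1 * a^-1 = 1 (mod 26).
Step 3: 1 * 1 = 1 = 0 * 26 + 1, so a^-1 = 1.
Step 4: D(y) = 1(y - 21) mod 26.
Step 5: Apply to 'O' (y = 14): D(14) = 1 * (14 - 21) mod 26 = 1 * -7 mod 26 = 19 -> 'T'.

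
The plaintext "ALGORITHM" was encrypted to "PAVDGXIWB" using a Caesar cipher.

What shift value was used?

Step 1: Compare first letters: A (position 0) -> P (position 15).
Step 2: Shift = (15 - 0) mod 26 = 15.
The shift value is 15.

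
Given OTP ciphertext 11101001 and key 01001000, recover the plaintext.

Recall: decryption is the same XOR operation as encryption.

Step 1: XOR ciphertext with key:
  Ciphertext: 11101001
  Key:        01001000
  XOR:        10100001
Step 2: Plaintext = 10100001 = 161 in decimal.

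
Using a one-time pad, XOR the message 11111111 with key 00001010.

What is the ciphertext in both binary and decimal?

Step 1: Write out the XOR operation bit by bit:
  Message: 11111111
  Key:     00001010
  XOR:     11110101
Step 2: Convert to decimal: 11110101 = 245.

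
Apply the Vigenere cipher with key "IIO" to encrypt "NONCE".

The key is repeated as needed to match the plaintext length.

Step 1: Repeat key to match plaintext length:
  Plaintext: NONCE
  Key:       IIOII
Step 2: Encrypt each letter:
  N(13) + I(8) = (13+8) mod 26 = 21 = V
  O(14) + I(8) = (14+8) mod 26 = 22 = W
  N(13) + O(14) = (13+14) mod 26 = 1 = B
  C(2) + I(8) = (2+8) mod 26 = 10 = K
  E(4) + I(8) = (4+8) mod 26 = 12 = M
Ciphertext: VWBKM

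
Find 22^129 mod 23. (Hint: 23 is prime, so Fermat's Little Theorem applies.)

Step 1: Since 23 is prime, by Fermat's Little Theorem: 22^22 = 1 (mod 23).
Step 2: Reduce exponent: 129 mod 22 = 19.
Step 3: So 22^129 = 22^19 (mod 23).
Step 4: 22^19 mod 23 = 22.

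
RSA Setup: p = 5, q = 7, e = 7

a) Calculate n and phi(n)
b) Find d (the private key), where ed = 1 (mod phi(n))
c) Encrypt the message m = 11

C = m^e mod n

Step 1: n = 5 * 7 = 35.
Step 2: phi(n) = (5-1)(7-1) = 4 * 6 = 24.
Step 3: Find d = 7^(-1) mod 24 = 7.
  Verify: 7 * 7 = 49 = 1 (mod 24).
Step 4: C = 11^7 mod 35 = 11.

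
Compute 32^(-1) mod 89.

Step 1: We need x such that 32 * x = 1 (mod 89).
Step 2: Using the extended Euclidean algorithm or trial:
  32 * 64 = 2048 = 23 * 89 + 1.
Step 3: Since 2048 mod 89 = 1, the inverse is x = 64.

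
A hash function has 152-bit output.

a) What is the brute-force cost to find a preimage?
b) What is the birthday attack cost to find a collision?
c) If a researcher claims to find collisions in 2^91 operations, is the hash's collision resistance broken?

Step 1: Preimage resistance requires brute-force of 2^152 operations.
Step 2: Collision resistance (birthday bound) = 2^(152/2) = 2^76.
Step 3: The claimed attack costs 2^91 operations.
Step 4: Since 2^91 >= 2^76, the claimed attack is no faster than the generic birthday attack, so this does not break collision resistance.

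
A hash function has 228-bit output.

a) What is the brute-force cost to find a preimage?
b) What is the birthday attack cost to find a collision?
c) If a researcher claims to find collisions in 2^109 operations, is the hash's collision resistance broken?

Step 1: Preimage resistance requires brute-force of 2^228 operations.
Step 2: Collision resistance (birthday bound) = 2^(228/2) = 2^114.
Step 3: The claimed attack costs 2^109 operations.
Step 4: Since 2^109 < 2^114, the claimed attack beats the generic birthday bound, so collision resistance is broken.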